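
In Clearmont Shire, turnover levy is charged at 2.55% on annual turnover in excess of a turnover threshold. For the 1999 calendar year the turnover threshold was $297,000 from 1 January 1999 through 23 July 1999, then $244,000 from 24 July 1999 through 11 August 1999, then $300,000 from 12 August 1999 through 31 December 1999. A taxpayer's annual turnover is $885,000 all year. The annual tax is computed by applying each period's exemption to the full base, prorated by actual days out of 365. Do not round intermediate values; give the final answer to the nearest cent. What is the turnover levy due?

$15,034.59

1 January – 23 July 1999: 204 days, exemption $297,000 → ($885,000 − $297,000) × 2.55% × 204/365 = $8,380.2082
24 July – 11 August 1999: 19 days, exemption $244,000 → ($885,000 − $244,000) × 2.55% × 19/365 = $850.8616
12 August – 31 December 1999: 142 days, exemption $300,000 → ($885,000 − $300,000) × 2.55% × 142/365 = $5,803.5205
Total = $15,034.5904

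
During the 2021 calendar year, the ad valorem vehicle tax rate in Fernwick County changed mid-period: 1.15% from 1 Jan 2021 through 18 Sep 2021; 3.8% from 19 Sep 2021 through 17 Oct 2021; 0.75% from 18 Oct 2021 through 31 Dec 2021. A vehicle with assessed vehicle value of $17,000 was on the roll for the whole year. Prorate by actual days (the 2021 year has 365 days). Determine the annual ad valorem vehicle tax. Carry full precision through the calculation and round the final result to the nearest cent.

$217.32

1 Jan – 18 Sep 2021: 261 days at 1.15% → $17,000 × 1.15% × 261/365 = $139.7959
19 Sep – 17 Oct 2021: 29 days at 3.8% → $17,000 × 3.8% × 29/365 = $51.3260
18 Oct – 31 Dec 2021: 75 days at 0.75% → $17,000 × 0.75% × 75/365 = $26.1986
Total = $217.3205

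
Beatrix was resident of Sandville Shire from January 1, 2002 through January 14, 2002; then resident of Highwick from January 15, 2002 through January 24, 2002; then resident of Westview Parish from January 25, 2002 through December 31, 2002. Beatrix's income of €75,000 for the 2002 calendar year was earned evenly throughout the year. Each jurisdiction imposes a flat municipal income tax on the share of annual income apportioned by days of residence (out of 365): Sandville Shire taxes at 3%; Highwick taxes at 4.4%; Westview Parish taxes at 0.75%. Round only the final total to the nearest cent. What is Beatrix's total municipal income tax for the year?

€702.23

Sandville Shire, January 1 – January 14, 2002: 14 days → €75,000 × 3% × 14/365 = €86.3014
Highwick, January 15 – January 24, 2002: 10 days → €75,000 × 4.4% × 10/365 = €90.4110
Westview Parish, January 25 – December 31, 2002: 341 days → €75,000 × 0.75% × 341/365 = €525.5137
Total = €702.2260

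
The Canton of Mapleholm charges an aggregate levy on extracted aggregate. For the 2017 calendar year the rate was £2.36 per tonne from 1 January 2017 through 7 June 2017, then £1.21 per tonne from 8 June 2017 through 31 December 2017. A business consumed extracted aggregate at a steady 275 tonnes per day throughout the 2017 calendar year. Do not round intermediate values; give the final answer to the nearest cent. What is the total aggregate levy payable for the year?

£171,421.25

1 January – 7 June 2017: 158 days × 275 tonnes/day = 43,450 tonnes at £2.36/tonne → £102,542.00
8 June – 31 December 2017: 207 days × 275 tonnes/day = 56,925 tonnes at £1.21/tonne → £68,879.25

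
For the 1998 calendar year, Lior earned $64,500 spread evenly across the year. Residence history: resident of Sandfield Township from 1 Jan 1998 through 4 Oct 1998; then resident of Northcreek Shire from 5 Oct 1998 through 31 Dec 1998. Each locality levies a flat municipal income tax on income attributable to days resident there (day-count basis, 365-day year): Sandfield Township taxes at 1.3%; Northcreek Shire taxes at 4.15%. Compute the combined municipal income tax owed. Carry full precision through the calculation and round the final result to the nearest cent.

Sandfield Township, 1 Jan – 4 Oct 1998: 277 days → $64,500 × 1.3% × 277/365 = $636.3411
Northcreek Shire, 5 Oct – 31 Dec 1998: 88 days → $64,500 × 4.15% × 88/365 = $645.3534
Total = $1,281.6945

$1,281.69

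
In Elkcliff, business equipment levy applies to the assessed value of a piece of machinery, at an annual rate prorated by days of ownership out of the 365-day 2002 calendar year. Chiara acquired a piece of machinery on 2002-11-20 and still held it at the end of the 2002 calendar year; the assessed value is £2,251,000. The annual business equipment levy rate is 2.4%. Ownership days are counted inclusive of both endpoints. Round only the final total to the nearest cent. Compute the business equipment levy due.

Days held (2002-11-20 to 2002-12-31): 42 out of 365
Tax = £2,251,000 × 2.4% × 42/365 = £6,216.4603

£6,216.46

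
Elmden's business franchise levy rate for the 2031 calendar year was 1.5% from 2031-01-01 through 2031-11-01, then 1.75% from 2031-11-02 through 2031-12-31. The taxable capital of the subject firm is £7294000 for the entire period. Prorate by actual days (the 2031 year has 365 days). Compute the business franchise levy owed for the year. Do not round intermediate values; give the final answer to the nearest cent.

£112407.53

2031-01-01 to 2031-11-01: 305 days at 1.5% → £7294000 × 1.5% × 305/365 = £91424.7945
2031-11-02 to 2031-12-31: 60 days at 1.75% → £7294000 × 1.75% × 60/365 = £20982.7397
Total = £112407.5342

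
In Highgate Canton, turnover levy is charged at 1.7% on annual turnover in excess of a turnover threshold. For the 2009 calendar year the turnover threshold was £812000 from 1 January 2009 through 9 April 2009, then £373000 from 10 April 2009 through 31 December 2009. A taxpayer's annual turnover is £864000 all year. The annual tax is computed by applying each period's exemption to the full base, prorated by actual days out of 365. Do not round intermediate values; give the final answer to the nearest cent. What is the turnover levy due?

£6322.79

1 January – 9 April 2009: 99 days, exemption £812000 → (£864000 − £812000) × 1.7% × 99/365 = £239.7699
10 April – 31 December 2009: 266 days, exemption £373000 → (£864000 − £373000) × 1.7% × 266/365 = £6083.0192
Total = £6322.7890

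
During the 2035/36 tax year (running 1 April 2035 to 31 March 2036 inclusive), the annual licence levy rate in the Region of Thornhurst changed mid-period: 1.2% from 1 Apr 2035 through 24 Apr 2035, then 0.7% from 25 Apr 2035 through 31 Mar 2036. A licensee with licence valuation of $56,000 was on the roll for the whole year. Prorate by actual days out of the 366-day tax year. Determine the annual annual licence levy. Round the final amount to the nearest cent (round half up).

1 Apr – 24 Apr 2035: 24 days at 1.2% → $56,000 × 1.2% × 24/366 = $44.0656
25 Apr 2035 – 31 Mar 2036: 342 days at 0.7% → $56,000 × 0.7% × 342/366 = $366.2951
Total = $410.3607

$410.36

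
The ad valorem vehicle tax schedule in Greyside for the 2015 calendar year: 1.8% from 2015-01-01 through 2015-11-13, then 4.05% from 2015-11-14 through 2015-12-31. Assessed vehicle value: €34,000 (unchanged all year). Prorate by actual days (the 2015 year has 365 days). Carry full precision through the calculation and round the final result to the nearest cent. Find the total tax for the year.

€712.60

2015-01-01 to 2015-11-13: 317 days at 1.8% → €34,000 × 1.8% × 317/365 = €531.5178
2015-11-14 to 2015-12-31: 48 days at 4.05% → €34,000 × 4.05% × 48/365 = €181.0849
Total = €712.6027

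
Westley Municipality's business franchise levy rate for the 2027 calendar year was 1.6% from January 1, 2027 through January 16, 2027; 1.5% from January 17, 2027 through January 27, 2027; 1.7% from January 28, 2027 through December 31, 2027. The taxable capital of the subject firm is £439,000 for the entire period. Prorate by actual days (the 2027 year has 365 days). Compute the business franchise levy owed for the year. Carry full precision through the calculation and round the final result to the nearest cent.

£7,417.30

January 1 – January 16, 2027: 16 days at 1.6% → £439,000 × 1.6% × 16/365 = £307.9014
January 17 – January 27, 2027: 11 days at 1.5% → £439,000 × 1.5% × 11/365 = £198.4521
January 28 – December 31, 2027: 338 days at 1.7% → £439,000 × 1.7% × 338/365 = £6,910.9425
Total = £7,417.2959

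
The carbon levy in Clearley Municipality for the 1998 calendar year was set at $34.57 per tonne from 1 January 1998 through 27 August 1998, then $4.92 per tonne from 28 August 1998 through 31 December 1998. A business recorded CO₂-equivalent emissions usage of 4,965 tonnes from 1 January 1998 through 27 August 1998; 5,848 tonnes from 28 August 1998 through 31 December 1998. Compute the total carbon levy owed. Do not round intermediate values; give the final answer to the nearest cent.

$200,412.21

1 January – 27 August 1998: 4,965 tonnes at $34.57/tonne → $171,640.05
28 August – 31 December 1998: 5,848 tonnes at $4.92/tonne → $28,772.16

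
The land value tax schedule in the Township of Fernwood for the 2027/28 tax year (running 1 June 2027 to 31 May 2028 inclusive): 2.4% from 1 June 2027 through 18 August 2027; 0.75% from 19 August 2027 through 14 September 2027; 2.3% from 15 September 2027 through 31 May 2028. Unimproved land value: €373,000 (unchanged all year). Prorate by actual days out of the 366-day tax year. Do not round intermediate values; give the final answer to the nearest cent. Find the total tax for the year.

€8,233.01

1 June – 18 August 2027: 79 days at 2.4% → €373,000 × 2.4% × 79/366 = €1,932.2623
19 August – 14 September 2027: 27 days at 0.75% → €373,000 × 0.75% × 27/366 = €206.3730
15 September 2027 – 31 May 2028: 260 days at 2.3% → €373,000 × 2.3% × 260/366 = €6,094.3716
Total = €8,233.0068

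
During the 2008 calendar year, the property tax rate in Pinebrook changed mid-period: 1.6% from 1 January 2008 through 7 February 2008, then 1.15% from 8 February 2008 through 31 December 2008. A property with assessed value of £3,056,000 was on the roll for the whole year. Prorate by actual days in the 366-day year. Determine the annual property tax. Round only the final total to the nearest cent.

£36,571.80

1 January – 7 February 2008: 38 days at 1.6% → £3,056,000 × 1.6% × 38/366 = £5,076.6339
8 February – 31 December 2008: 328 days at 1.15% → £3,056,000 × 1.15% × 328/366 = £31,495.1694
Total = £36,571.8033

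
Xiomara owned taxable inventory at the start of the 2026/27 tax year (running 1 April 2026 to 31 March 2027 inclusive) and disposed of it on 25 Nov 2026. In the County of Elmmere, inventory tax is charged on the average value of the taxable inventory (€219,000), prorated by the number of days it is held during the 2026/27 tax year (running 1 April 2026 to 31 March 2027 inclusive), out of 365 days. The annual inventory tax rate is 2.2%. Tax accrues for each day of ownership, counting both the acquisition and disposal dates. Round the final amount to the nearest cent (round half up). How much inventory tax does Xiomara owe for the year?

€3,154.80

Days held (1 Apr – 25 Nov 2026): 239 out of 365
Tax = €219,000 × 2.2% × 239/365 = €3,154.8000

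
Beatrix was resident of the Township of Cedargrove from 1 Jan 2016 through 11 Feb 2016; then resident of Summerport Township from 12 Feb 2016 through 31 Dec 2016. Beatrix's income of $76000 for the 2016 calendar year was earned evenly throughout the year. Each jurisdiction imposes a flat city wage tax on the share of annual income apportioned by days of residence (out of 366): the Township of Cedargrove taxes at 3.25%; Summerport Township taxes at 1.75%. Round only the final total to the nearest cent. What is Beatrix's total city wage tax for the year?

The Township of Cedargrove, 1 Jan – 11 Feb 2016: 42 days → $76000 × 3.25% × 42/366 = $283.4426
Summerport Township, 12 Feb – 31 Dec 2016: 324 days → $76000 × 1.75% × 324/366 = $1177.3770
Total = $1460.8197

$1460.82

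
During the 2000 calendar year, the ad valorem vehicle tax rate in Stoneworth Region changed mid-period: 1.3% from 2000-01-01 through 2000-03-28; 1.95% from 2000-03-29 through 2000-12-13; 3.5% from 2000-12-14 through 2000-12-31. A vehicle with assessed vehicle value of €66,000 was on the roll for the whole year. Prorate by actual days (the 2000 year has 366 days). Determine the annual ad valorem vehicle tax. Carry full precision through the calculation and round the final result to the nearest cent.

2000-01-01 to 2000-03-28: 88 days at 1.3% → €66,000 × 1.3% × 88/366 = €206.2951
2000-03-29 to 2000-12-13: 260 days at 1.95% → €66,000 × 1.95% × 260/366 = €914.2623
2000-12-14 to 2000-12-31: 18 days at 3.5% → €66,000 × 3.5% × 18/366 = €113.6066
Total = €1,234.1639

€1,234.16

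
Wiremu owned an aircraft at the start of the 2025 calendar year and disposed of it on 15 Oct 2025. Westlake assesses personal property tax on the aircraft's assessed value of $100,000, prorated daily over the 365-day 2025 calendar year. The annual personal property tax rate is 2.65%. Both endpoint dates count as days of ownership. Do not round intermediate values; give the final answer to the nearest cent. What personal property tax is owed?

Days held (1 Jan – 15 Oct 2025): 288 out of 365
Tax = $100,000 × 2.65% × 288/365 = $2,090.9589

$2,090.96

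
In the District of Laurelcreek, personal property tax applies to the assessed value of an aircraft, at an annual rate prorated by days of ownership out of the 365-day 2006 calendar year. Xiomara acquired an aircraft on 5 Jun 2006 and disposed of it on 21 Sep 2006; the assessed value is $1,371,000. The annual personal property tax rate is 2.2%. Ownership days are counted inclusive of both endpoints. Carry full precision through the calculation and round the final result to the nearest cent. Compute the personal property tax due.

$9,007.28

Days held (5 Jun – 21 Sep 2006): 109 out of 365
Tax = $1,371,000 × 2.2% × 109/365 = $9,007.2822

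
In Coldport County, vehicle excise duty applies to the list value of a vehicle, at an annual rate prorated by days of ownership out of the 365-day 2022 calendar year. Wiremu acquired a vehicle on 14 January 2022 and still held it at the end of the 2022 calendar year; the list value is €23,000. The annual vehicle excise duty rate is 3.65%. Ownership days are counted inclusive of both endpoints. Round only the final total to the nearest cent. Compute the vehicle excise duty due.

€809.60

Days held (14 January – 31 December 2022): 352 out of 365
Tax = €23,000 × 3.65% × 352/365 = €809.6000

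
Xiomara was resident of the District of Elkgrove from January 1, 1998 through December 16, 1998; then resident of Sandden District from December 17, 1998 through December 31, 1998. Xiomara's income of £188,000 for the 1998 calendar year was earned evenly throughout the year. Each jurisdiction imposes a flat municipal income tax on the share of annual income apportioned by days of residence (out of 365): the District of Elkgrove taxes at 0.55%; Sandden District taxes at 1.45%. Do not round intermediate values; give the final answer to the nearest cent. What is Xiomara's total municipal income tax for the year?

£1,103.53

The District of Elkgrove, January 1 – December 16, 1998: 350 days → £188,000 × 0.55% × 350/365 = £991.5068
Sandden District, December 17 – December 31, 1998: 15 days → £188,000 × 1.45% × 15/365 = £112.0274
Total = £1,103.5342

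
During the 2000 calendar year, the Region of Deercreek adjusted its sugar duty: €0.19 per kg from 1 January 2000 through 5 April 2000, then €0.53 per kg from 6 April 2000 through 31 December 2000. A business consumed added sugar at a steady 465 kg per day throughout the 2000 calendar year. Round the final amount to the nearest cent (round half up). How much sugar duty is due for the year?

1 January – 5 April 2000: 96 days × 465 kg/day = 44,640 kg at €0.19/kg → €8,481.60
6 April – 31 December 2000: 270 days × 465 kg/day = 125,550 kg at €0.53/kg → €66,541.50

€75,023.10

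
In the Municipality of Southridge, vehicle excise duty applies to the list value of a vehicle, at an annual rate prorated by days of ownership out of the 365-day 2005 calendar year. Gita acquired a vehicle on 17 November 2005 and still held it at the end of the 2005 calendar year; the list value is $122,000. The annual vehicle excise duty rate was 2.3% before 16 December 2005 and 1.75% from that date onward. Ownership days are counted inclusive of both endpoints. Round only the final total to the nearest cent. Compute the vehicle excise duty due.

$316.53

17 November – 15 December 2005: 29 days at 2.3% → $122,000 × 2.3% × 29/365 = $222.9425
16 December – 31 December 2005: 16 days at 1.75% → $122,000 × 1.75% × 16/365 = $93.5890
Total = $316.5315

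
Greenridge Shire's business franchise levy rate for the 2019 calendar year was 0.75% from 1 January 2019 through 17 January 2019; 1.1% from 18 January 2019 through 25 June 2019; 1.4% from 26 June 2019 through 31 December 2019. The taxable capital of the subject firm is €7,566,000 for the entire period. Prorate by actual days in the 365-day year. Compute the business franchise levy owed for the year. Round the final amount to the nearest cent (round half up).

€93,745.85

1 January – 17 January 2019: 17 days at 0.75% → €7,566,000 × 0.75% × 17/365 = €2,642.9178
18 January – 25 June 2019: 159 days at 1.1% → €7,566,000 × 1.1% × 159/365 = €36,254.6137
26 June – 31 December 2019: 189 days at 1.4% → €7,566,000 × 1.4% × 189/365 = €54,848.3178
Total = €93,745.8493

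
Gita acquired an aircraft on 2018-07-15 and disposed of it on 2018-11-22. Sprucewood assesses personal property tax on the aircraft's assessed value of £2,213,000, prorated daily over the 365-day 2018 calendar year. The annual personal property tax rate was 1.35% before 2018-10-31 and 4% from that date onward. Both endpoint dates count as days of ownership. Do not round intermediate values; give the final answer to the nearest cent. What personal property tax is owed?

£14,417.85

2018-07-15 to 2018-10-30: 108 days at 1.35% → £2,213,000 × 1.35% × 108/365 = £8,839.8740
2018-10-31 to 2018-11-22: 23 days at 4% → £2,213,000 × 4% × 23/365 = £5,577.9726
Total = £14,417.8466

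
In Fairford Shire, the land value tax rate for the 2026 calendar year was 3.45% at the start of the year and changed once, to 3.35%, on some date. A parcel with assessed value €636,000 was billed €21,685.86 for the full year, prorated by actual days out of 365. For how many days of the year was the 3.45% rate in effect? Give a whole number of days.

Let d = days at the first rate; then 365 − d days at the second rate.
€636,000 × [3.45%·d + 3.35%·(365−d)] / 365 = €21,685.86
Solving gives d = 218, so the new rate took effect on 7 August 2026.

218 days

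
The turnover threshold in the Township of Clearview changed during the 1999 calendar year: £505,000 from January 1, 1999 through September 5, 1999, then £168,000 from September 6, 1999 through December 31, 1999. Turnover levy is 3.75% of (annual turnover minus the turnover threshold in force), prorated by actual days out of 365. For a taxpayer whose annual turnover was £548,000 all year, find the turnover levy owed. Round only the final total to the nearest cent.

January 1 – September 5, 1999: 248 days, exemption £505,000 → (£548,000 − £505,000) × 3.75% × 248/365 = £1,095.6164
September 6 – December 31, 1999: 117 days, exemption £168,000 → (£548,000 − £168,000) × 3.75% × 117/365 = £4,567.8082
Total = £5,663.4247

£5,663.42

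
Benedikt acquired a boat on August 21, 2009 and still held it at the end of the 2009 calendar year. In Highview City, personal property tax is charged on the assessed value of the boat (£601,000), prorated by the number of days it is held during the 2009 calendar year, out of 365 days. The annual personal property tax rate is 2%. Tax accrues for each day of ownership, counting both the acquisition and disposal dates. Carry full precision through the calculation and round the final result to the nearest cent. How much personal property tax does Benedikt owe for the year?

Days held (August 21 – December 31, 2009): 133 out of 365
Tax = £601,000 × 2% × 133/365 = £4,379.8904

£4,379.89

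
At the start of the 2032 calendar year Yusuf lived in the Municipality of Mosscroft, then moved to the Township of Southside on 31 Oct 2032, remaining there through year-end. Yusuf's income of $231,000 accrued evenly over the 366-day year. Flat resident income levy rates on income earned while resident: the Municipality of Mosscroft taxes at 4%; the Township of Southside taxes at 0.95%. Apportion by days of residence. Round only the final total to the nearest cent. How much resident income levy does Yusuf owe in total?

The Municipality of Mosscroft, 1 Jan – 30 Oct 2032: 304 days → $231,000 × 4% × 304/366 = $7,674.7541
The Township of Southside, 31 Oct – 31 Dec 2032: 62 days → $231,000 × 0.95% × 62/366 = $371.7459
Total = $8,046.5000

$8,046.50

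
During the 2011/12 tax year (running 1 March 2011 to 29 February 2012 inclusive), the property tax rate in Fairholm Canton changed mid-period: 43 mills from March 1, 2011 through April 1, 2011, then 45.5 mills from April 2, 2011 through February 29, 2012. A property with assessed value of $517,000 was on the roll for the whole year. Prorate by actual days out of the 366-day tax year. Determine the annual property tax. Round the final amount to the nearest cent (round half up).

March 1 – April 1, 2011: 32 days at 43 mills → $517,000 × 4.3% × 32/366 = $1,943.6940
April 2, 2011 – February 29, 2012: 334 days at 45.5 mills → $517,000 × 4.55% × 334/366 = $21,466.8005
Total = $23,410.4945

$23,410.49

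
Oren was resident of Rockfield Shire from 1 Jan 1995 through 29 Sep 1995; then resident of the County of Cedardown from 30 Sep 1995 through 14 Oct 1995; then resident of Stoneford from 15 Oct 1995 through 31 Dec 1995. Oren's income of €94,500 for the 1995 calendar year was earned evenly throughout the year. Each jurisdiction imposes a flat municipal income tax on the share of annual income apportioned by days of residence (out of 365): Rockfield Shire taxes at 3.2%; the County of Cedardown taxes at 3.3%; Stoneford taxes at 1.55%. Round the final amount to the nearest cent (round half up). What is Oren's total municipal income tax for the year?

€2,694.67

Rockfield Shire, 1 Jan – 29 Sep 1995: 272 days → €94,500 × 3.2% × 272/365 = €2,253.5014
The County of Cedardown, 30 Sep – 14 Oct 1995: 15 days → €94,500 × 3.3% × 15/365 = €128.1575
Stoneford, 15 Oct – 31 Dec 1995: 78 days → €94,500 × 1.55% × 78/365 = €313.0151
Total = €2,694.6740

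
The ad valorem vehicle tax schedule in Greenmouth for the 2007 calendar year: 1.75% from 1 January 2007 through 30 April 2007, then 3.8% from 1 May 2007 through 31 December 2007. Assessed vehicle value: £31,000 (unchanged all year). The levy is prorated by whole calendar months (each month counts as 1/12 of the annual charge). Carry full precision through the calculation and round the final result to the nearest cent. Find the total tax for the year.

£966.17

1 January – 30 April 2007: 4 months at 1.75% → £31,000 × 1.75% × 4/12 = £180.8333
1 May – 31 December 2007: 8 months at 3.8% → £31,000 × 3.8% × 8/12 = £785.3333
Total = £966.1667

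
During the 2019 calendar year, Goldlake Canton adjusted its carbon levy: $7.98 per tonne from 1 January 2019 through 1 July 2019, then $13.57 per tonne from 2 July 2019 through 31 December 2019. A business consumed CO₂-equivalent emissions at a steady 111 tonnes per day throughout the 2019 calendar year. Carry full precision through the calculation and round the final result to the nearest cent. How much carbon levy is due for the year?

1 January – 1 July 2019: 182 days × 111 tonnes/day = 20,202 tonnes at $7.98/tonne → $161211.96
2 July – 31 December 2019: 183 days × 111 tonnes/day = 20,313 tonnes at $13.57/tonne → $275647.41

$436859.37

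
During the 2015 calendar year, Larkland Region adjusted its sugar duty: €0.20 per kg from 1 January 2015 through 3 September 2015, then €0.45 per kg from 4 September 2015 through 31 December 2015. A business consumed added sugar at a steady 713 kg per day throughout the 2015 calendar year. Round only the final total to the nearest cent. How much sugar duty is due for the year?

1 January – 3 September 2015: 246 days × 713 kg/day = 175,398 kg at €0.20/kg → €35,079.60
4 September – 31 December 2015: 119 days × 713 kg/day = 84,847 kg at €0.45/kg → €38,181.15

€73,260.75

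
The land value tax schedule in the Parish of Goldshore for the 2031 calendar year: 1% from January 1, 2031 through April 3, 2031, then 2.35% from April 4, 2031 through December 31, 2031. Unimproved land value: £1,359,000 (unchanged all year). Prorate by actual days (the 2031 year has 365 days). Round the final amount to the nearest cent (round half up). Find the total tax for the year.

January 1 – April 3, 2031: 93 days at 1% → £1,359,000 × 1% × 93/365 = £3,462.6575
April 4 – December 31, 2031: 272 days at 2.35% → £1,359,000 × 2.35% × 272/365 = £23,799.2548
Total = £27,261.9123

£27,261.91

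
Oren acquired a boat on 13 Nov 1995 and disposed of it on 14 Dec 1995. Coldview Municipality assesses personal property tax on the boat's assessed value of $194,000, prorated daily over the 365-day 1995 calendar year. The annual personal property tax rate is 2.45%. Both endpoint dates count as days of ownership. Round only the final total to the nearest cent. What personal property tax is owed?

$416.70

Days held (13 Nov – 14 Dec 1995): 32 out of 365
Tax = $194,000 × 2.45% × 32/365 = $416.7014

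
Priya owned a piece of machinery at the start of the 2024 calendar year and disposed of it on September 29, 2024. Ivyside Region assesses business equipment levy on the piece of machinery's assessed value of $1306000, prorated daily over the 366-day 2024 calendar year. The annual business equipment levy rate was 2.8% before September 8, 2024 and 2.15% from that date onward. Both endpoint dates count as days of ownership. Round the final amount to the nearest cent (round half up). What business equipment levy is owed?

$26765.86

January 1 – September 7, 2024: 251 days at 2.8% → $1306000 × 2.8% × 251/366 = $25078.0546
September 8 – September 29, 2024: 22 days at 2.15% → $1306000 × 2.15% × 22/366 = $1687.8087
Total = $26765.8634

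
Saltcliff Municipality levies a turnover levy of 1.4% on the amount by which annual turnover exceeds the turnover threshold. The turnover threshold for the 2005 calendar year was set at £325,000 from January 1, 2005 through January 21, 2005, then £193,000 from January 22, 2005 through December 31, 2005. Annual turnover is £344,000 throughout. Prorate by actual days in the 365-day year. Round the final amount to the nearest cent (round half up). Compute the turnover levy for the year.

£2,007.68

January 1 – January 21, 2005: 21 days, exemption £325,000 → (£344,000 − £325,000) × 1.4% × 21/365 = £15.3041
January 22 – December 31, 2005: 344 days, exemption £193,000 → (£344,000 − £193,000) × 1.4% × 344/365 = £1,992.3726
Total = £2,007.6767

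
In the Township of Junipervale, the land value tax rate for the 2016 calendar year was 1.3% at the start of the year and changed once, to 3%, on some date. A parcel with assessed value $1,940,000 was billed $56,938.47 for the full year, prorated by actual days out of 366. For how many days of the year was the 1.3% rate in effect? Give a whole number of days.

Let d = days at the first rate; then 366 − d days at the second rate.
$1,940,000 × [1.3%·d + 3%·(366−d)] / 366 = $56,938.47
Solving gives d = 14, so the new rate took effect on 15 Jan 2016.

14 days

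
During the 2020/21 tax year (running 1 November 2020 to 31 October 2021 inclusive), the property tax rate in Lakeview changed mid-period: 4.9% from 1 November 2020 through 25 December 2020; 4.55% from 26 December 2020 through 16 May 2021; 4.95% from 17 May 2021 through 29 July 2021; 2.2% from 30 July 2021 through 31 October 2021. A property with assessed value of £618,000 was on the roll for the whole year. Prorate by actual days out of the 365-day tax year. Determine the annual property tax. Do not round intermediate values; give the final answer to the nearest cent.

1 November – 25 December 2020: 55 days at 4.9% → £618,000 × 4.9% × 55/365 = £4,563.0411
26 December 2020 – 16 May 2021: 142 days at 4.55% → £618,000 × 4.55% × 142/365 = £10,939.4466
17 May – 29 July 2021: 74 days at 4.95% → £618,000 × 4.95% × 74/365 = £6,202.0110
30 July – 31 October 2021: 94 days at 2.2% → £618,000 × 2.2% × 94/365 = £3,501.4356
Total = £25,205.9342

£25,205.93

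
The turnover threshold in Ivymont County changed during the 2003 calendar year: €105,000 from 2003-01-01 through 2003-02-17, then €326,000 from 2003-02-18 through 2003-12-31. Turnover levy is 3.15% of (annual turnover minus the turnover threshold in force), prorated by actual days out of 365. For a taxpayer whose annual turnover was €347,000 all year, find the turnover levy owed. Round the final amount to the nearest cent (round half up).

2003-01-01 to 2003-02-17: 48 days, exemption €105,000 → (€347,000 − €105,000) × 3.15% × 48/365 = €1,002.4767
2003-02-18 to 2003-12-31: 317 days, exemption €326,000 → (€347,000 − €326,000) × 3.15% × 317/365 = €574.5082
Total = €1,576.9849

€1,576.98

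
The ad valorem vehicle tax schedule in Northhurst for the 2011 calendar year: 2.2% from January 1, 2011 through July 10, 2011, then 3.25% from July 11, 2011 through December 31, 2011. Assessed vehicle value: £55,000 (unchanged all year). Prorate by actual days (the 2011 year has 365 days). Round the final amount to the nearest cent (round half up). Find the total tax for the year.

January 1 – July 10, 2011: 191 days at 2.2% → £55,000 × 2.2% × 191/365 = £633.1781
July 11 – December 31, 2011: 174 days at 3.25% → £55,000 × 3.25% × 174/365 = £852.1233
Total = £1,485.3014

£1,485.30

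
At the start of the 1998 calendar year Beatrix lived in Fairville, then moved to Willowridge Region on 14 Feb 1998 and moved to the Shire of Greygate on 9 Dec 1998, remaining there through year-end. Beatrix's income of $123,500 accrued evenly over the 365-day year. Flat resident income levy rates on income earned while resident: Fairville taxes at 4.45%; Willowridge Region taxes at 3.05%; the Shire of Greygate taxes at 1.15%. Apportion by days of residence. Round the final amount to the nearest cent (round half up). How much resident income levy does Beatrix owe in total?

Fairville, 1 Jan – 13 Feb 1998: 44 days → $123,500 × 4.45% × 44/365 = $662.5014
Willowridge Region, 14 Feb – 8 Dec 1998: 298 days → $123,500 × 3.05% × 298/365 = $3,075.3192
The Shire of Greygate, 9 Dec – 31 Dec 1998: 23 days → $123,500 × 1.15% × 23/365 = $89.4952
Total = $3,827.3158

$3,827.32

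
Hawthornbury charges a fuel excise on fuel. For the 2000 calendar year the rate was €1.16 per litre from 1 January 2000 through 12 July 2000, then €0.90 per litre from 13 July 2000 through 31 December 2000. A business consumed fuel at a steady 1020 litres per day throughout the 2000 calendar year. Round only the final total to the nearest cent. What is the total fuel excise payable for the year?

1 January – 12 July 2000: 194 days × 1020 litres/day = 197,880 litres at €1.16/litre → €229,540.80
13 July – 31 December 2000: 172 days × 1020 litres/day = 175,440 litres at €0.90/litre → €157,896.00

€387,436.80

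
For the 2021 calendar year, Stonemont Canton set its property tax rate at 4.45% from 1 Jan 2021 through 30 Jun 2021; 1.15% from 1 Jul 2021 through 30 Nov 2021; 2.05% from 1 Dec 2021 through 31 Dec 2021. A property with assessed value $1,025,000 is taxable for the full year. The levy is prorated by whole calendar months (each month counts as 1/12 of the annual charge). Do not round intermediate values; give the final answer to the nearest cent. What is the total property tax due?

$29,468.75

1 Jan – 30 Jun 2021: 6 months at 4.45% → $1,025,000 × 4.45% × 6/12 = $22,806.2500
1 Jul – 30 Nov 2021: 5 months at 1.15% → $1,025,000 × 1.15% × 5/12 = $4,911.4583
1 Dec – 31 Dec 2021: 1 month at 2.05% → $1,025,000 × 2.05% × 1/12 = $1,751.0417
Total = $29,468.7500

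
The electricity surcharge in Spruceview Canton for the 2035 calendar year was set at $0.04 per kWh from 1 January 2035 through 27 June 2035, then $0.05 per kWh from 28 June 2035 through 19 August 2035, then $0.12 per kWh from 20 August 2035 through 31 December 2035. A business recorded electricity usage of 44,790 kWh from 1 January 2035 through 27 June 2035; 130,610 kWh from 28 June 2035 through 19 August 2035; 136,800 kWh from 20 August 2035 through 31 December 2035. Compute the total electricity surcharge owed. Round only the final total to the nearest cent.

1 January – 27 June 2035: 44,790 kWh at $0.04/kWh → $1,791.60
28 June – 19 August 2035: 130,610 kWh at $0.05/kWh → $6,530.50
20 August – 31 December 2035: 136,800 kWh at $0.12/kWh → $16,416.00

$24,738.10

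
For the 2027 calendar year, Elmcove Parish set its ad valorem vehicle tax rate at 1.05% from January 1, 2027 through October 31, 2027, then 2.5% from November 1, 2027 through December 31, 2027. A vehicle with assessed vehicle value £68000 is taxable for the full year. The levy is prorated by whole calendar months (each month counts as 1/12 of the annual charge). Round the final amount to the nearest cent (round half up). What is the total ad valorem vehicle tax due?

£878.33

January 1 – October 31, 2027: 10 months at 1.05% → £68000 × 1.05% × 10/12 = £595.0000
November 1 – December 31, 2027: 2 months at 2.5% → £68000 × 2.5% × 2/12 = £283.3333
Total = £878.3333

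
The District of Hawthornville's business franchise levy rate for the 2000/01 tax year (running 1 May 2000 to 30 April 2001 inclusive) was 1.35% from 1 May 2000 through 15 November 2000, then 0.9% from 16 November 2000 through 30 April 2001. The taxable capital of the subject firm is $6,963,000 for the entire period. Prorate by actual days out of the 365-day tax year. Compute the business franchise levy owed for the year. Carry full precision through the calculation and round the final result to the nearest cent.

1 May – 15 November 2000: 199 days at 1.35% → $6,963,000 × 1.35% × 199/365 = $51,249.5877
16 November 2000 – 30 April 2001: 166 days at 0.9% → $6,963,000 × 0.9% × 166/365 = $28,500.6082
Total = $79,750.1959

$79,750.20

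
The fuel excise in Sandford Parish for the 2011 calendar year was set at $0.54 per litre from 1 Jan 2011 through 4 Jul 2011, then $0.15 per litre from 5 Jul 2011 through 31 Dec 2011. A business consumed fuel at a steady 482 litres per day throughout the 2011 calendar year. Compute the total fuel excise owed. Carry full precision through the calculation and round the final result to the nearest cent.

$61165.80

1 Jan – 4 Jul 2011: 185 days × 482 litres/day = 89,170 litres at $0.54/litre → $48151.80
5 Jul – 31 Dec 2011: 180 days × 482 litres/day = 86,760 litres at $0.15/litre → $13014.00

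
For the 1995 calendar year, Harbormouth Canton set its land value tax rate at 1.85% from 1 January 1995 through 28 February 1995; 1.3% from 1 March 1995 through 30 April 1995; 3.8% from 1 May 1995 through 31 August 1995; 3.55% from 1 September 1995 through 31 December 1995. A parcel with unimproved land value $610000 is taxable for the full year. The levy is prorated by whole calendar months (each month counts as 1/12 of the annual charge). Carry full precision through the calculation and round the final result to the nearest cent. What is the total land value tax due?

1 January – 28 February 1995: 2 months at 1.85% → $610000 × 1.85% × 2/12 = $1880.8333
1 March – 30 April 1995: 2 months at 1.3% → $610000 × 1.3% × 2/12 = $1321.6667
1 May – 31 August 1995: 4 months at 3.8% → $610000 × 3.8% × 4/12 = $7726.6667
1 September – 31 December 1995: 4 months at 3.55% → $610000 × 3.55% × 4/12 = $7218.3333
Total = $18147.5000

$18147.50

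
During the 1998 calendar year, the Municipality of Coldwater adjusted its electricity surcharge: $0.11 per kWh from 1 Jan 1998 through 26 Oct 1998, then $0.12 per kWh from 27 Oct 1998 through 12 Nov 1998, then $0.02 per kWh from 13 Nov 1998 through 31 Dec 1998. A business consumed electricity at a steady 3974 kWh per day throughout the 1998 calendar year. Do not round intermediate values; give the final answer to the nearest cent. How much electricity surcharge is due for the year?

1 Jan – 26 Oct 1998: 299 days × 3974 kWh/day = 1,188,226 kWh at $0.11/kWh → $130,704.86
27 Oct – 12 Nov 1998: 17 days × 3974 kWh/day = 67,558 kWh at $0.12/kWh → $8,106.96
13 Nov – 31 Dec 1998: 49 days × 3974 kWh/day = 194,726 kWh at $0.02/kWh → $3,894.52

$142,706.34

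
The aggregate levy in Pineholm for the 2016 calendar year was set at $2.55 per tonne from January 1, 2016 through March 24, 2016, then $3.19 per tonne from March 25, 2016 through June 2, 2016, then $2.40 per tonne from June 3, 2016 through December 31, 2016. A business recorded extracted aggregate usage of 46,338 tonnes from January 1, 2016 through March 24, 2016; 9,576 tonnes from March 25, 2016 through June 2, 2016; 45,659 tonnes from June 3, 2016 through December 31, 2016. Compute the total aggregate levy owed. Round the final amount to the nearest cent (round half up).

$258,290.94

January 1 – March 24, 2016: 46,338 tonnes at $2.55/tonne → $118,161.90
March 25 – June 2, 2016: 9,576 tonnes at $3.19/tonne → $30,547.44
June 3 – December 31, 2016: 45,659 tonnes at $2.40/tonne → $109,581.60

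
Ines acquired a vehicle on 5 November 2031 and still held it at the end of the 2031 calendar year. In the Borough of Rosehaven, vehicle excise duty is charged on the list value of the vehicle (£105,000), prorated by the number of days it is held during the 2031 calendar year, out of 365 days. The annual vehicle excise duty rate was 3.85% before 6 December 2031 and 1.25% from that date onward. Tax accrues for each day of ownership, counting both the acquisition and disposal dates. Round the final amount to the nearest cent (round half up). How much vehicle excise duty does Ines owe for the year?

£436.83

5 November – 5 December 2031: 31 days at 3.85% → £105,000 × 3.85% × 31/365 = £343.3356
6 December – 31 December 2031: 26 days at 1.25% → £105,000 × 1.25% × 26/365 = £93.4932
Total = £436.8288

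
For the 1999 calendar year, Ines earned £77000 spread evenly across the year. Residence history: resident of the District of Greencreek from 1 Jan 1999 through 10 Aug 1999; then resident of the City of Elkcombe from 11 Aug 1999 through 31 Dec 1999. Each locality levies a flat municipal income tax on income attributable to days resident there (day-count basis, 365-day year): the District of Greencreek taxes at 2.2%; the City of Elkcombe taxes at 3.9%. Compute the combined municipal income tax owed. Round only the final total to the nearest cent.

£2206.84

The District of Greencreek, 1 Jan – 10 Aug 1999: 222 days → £77000 × 2.2% × 222/365 = £1030.3233
The City of Elkcombe, 11 Aug – 31 Dec 1999: 143 days → £77000 × 3.9% × 143/365 = £1176.5178
Total = £2206.8411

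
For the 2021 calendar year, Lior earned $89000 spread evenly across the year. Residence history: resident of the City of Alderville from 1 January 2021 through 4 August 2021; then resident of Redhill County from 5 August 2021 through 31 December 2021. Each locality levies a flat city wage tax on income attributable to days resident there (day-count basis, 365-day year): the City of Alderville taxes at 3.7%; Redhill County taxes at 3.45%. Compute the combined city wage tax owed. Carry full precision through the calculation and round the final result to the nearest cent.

$3202.17

The City of Alderville, 1 January – 4 August 2021: 216 days → $89000 × 3.7% × 216/365 = $1948.7342
Redhill County, 5 August – 31 December 2021: 149 days → $89000 × 3.45% × 149/365 = $1253.4370
Total = $3202.1712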